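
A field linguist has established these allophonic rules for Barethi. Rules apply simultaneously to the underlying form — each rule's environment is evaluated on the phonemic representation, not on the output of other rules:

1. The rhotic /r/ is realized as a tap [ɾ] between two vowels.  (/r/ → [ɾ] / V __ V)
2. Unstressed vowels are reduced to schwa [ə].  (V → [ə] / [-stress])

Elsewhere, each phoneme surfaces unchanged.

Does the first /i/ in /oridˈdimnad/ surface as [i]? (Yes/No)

No

/i/ meets the environment for rule 2 (in an unstressed syllable) → [ə].
The actual realization is [ə], not [i].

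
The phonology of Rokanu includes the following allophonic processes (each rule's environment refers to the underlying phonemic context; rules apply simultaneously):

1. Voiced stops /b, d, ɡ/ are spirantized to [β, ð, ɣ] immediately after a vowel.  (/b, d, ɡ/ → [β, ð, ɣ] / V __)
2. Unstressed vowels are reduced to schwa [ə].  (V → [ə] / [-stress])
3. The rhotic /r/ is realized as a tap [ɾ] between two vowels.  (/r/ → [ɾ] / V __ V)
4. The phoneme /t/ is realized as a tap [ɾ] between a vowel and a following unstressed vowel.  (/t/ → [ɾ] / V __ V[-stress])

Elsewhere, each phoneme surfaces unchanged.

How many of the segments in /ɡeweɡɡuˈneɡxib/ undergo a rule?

7

Segments that undergo a rule: /e/ → [ə] (rule 2); /e/ → [ə] (rule 2); /ɡ/ → [ɣ] (rule 1); /u/ → [ə] (rule 2); /ɡ/ → [ɣ] (rule 1); /i/ → [ə] (rule 2); /b/ → [β] (rule 1).
All other segments surface unchanged.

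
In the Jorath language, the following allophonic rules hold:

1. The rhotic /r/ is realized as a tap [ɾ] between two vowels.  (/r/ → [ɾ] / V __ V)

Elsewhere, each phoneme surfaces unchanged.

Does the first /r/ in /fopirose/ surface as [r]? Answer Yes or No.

/r/ — between /i/ and /o/, between two vowels — surfaces as [ɾ] (rule 1).
The actual realization is [ɾ], not [r].

No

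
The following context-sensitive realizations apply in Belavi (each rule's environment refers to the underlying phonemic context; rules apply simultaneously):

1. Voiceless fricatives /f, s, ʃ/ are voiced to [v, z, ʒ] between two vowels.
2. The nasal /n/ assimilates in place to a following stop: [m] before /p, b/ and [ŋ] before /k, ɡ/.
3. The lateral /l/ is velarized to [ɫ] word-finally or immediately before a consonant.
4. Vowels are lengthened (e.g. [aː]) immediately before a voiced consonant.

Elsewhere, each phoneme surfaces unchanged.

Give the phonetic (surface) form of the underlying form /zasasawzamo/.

[zazazaːwzaːmo]

/z/ (word-initial) is unaffected → [z].
/a/ — between /z/ and /s/; rule 4 does not apply here → [a].
/s/ (between /a/ and /a/): between two vowels, so rule 1 applies → [z].
/a/ — between /s/ and /s/; rule 4 does not apply here → [a].
/s/ meets the environment for rule 1 (between two vowels) → [z].
/a/ meets the environment for rule 4 (before a voiced consonant) → [aː].
/w/ stays [w].
/z/ (between /w/ and /a/) is unaffected → [z].
/a/ meets the environment for rule 4 (before a voiced consonant) → [aː].
/m/ (between /a/ and /o/): no rule targets it → [m].
/o/ (word-final) fails the environment for rule 4, so it stays [o].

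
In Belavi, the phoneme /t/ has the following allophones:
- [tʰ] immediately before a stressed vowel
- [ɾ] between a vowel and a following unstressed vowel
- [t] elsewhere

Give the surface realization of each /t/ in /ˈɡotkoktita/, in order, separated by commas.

Occurrence 1 (position 3): no conditioning environment matches → elsewhere allophone [t].
Occurrence 2 (position 7): no conditioning environment matches → elsewhere allophone [t].
Occurrence 3 (position 9): between a vowel and an unstressed vowel → [ɾ].

[t], [t], [ɾ]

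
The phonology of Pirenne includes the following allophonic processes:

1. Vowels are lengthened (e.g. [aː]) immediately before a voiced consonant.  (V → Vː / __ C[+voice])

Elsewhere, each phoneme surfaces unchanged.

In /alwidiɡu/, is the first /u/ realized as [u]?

Yes

/u/ (word-final) fails the environment for rule 1, so it stays [u].
The actual realization is [u], which matches [u].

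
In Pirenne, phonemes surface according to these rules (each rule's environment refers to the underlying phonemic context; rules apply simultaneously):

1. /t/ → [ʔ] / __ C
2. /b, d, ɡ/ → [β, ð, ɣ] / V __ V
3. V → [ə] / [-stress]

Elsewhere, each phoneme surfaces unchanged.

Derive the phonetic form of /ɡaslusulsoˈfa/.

[ɡəsləsəlsəˈfa]

/ɡ/ (word-initial) fails the environment for rule 2, so it stays [ɡ].
/a/ (between /ɡ/ and /s/) occurs in an unstressed syllable → [ə] by rule 3.
/u/ (between /l/ and /s/): in an unstressed syllable, so rule 3 applies → [ə].
/u/ — between /s/ and /l/, in an unstressed syllable — surfaces as [ə] (rule 3).
/o/ (between /s/ and /f/): in an unstressed syllable, so rule 3 applies → [ə].
/a/ (word-final) is in the target of rule 3 but the environment (in an unstressed syllable) is not met → [a].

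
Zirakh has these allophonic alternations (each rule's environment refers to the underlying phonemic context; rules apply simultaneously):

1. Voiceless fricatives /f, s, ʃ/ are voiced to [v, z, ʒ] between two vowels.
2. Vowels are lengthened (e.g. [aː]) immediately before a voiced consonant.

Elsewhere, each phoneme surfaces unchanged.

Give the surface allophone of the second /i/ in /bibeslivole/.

Rule 2 applies to /i/ (between /l/ and /v/: before a voiced consonant) → [iː].

[iː]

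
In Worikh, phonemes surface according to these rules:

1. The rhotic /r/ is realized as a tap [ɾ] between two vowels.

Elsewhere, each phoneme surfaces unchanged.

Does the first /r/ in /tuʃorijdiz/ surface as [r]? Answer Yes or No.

No

Rule 1 applies to /r/ (between /o/ and /i/: between two vowels) → [ɾ].
The actual realization is [ɾ], not [r].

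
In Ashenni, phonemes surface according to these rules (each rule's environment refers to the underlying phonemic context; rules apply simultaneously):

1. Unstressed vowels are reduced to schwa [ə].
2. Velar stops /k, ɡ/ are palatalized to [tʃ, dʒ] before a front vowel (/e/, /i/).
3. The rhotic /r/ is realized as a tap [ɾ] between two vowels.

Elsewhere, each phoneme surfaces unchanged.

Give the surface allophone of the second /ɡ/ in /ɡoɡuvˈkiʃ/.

/ɡ/ (between /o/ and /u/) is in the target of rule 2 but the environment (before a front vowel) is not met → [ɡ].

[ɡ]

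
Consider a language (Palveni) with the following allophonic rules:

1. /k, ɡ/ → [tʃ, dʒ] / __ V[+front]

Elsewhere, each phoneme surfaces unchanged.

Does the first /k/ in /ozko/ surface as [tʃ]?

No

/k/ (between /z/ and /o/) is in the target of rule 1 but the environment (before a front vowel) is not met → [k].
The actual realization is [k], not [tʃ].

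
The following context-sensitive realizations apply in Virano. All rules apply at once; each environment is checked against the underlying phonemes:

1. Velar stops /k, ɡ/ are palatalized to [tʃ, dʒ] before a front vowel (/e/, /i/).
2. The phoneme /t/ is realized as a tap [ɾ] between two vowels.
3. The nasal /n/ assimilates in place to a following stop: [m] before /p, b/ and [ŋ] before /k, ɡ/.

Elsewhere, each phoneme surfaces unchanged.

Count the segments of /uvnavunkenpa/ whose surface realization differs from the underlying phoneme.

Segments that undergo a rule: /n/ → [ŋ] (rule 3); /k/ → [tʃ] (rule 1); /n/ → [m] (rule 3).
All other segments surface unchanged.

3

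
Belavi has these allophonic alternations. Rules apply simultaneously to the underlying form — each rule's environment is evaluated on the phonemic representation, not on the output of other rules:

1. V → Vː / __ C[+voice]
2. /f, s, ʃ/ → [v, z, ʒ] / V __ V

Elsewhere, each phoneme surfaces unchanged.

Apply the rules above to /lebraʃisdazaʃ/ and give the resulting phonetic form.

/l/ stays [l].
Rule 1 applies to /e/ (between /l/ and /b/: before a voiced consonant) → [eː].
/b/ stays [b].
/r/ — not in any rule's target class → [r].
/a/ (between /r/ and /ʃ/): rule 1 targets it, but not before a voiced consonant → unchanged [a].
/ʃ/ (between /a/ and /i/): between two vowels, so rule 2 applies → [ʒ].
/i/ (between /ʃ/ and /s/) is in the target of rule 1 but the environment (before a voiced consonant) is not met → [i].
/s/ (between /i/ and /d/) is in the target of rule 2 but the environment (between two vowels) is not met → [s].
/d/ (between /s/ and /a/): no rule targets it → [d].
/a/ (between /d/ and /z/) occurs before a voiced consonant → [aː] by rule 1.
/z/ — not in any rule's target class → [z].
/a/ — between /z/ and /ʃ/; rule 1 does not apply here → [a].
/ʃ/ — word-final; rule 2 does not apply here → [ʃ].

[leːbraʒisdaːzaʃ]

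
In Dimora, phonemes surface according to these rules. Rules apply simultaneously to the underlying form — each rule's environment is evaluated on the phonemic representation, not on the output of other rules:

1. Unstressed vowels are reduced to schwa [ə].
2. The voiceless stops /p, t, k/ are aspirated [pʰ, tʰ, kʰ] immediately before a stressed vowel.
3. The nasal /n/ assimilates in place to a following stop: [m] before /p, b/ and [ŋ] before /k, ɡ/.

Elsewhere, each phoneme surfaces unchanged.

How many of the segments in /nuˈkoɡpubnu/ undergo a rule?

Segments that undergo a rule: /u/ → [ə] (rule 1); /k/ → [kʰ] (rule 2); /u/ → [ə] (rule 1); /u/ → [ə] (rule 1).
All other segments surface unchanged.

4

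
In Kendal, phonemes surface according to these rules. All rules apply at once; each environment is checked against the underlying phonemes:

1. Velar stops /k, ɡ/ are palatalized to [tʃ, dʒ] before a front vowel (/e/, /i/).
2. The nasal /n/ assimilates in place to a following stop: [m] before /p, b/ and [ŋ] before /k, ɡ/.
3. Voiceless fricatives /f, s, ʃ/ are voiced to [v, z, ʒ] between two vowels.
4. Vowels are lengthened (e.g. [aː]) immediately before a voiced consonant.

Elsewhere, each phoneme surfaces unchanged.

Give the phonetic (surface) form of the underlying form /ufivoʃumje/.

/u/ (word-initial): rule 4 targets it, but not before a voiced consonant → unchanged [u].
Rule 3 applies to /f/ (between /u/ and /i/: between two vowels) → [v].
/i/ — between /f/ and /v/, before a voiced consonant — surfaces as [iː] (rule 4).
/o/ — between /v/ and /ʃ/; rule 4 does not apply here → [o].
/ʃ/ (between /o/ and /u/): between two vowels, so rule 3 applies → [ʒ].
/u/ — between /ʃ/ and /m/, before a voiced consonant — surfaces as [uː] (rule 4).
/e/ — word-final; rule 4 does not apply here → [e].

[uviːvoʒuːmje]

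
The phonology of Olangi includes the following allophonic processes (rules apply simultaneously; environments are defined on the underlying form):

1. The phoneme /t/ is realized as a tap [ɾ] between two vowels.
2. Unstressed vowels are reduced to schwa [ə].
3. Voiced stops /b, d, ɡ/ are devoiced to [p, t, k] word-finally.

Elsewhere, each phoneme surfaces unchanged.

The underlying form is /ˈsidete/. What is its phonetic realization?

/i/ — between /s/ and /d/; rule 2 does not apply here → [i].
/d/ — between /i/ and /e/; rule 3 does not apply here → [d].
/e/ meets the environment for rule 2 (in an unstressed syllable) → [ə].
/t/ meets the environment for rule 1 (between two vowels) → [ɾ].
/e/ — word-final, in an unstressed syllable — surfaces as [ə] (rule 2).

[ˈsidəɾə]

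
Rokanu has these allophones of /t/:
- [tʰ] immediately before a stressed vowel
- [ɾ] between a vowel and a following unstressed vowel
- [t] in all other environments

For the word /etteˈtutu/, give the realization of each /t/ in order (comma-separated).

[t], [t], [tʰ], [ɾ]

Occurrence 1 (position 2): no conditioning environment matches → elsewhere allophone [t].
Occurrence 2 (position 3): no conditioning environment matches → elsewhere allophone [t].
Occurrence 3 (position 5): immediately before a stressed vowel → [tʰ].
Occurrence 4 (position 7): between a vowel and an unstressed vowel → [ɾ].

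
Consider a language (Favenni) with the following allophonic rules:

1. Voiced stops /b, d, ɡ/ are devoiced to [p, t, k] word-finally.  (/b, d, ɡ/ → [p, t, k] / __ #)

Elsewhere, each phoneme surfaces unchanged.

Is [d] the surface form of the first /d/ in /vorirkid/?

No

/d/ (word-final) occurs word-finally → [t] by rule 1.
The actual realization is [t], not [d].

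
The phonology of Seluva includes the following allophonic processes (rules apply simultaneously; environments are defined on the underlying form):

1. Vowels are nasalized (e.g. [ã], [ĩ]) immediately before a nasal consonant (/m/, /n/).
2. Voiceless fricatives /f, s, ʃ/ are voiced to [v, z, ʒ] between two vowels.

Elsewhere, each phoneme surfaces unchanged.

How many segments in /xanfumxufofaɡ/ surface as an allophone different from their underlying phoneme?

Segments that undergo a rule: /a/ → [ã] (rule 1); /u/ → [ũ] (rule 1); /f/ → [v] (rule 2); /f/ → [v] (rule 2).
All other segments surface unchanged.

4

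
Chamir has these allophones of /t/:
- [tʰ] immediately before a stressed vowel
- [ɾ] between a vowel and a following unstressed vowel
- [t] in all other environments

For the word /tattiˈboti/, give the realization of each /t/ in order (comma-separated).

Occurrence 1 (position 1): no conditioning environment matches → elsewhere allophone [t].
Occurrence 2 (position 3): no conditioning environment matches → elsewhere allophone [t].
Occurrence 3 (position 4): no conditioning environment matches → elsewhere allophone [t].
Occurrence 4 (position 8): between a vowel and an unstressed vowel → [ɾ].

[t], [t], [t], [ɾ]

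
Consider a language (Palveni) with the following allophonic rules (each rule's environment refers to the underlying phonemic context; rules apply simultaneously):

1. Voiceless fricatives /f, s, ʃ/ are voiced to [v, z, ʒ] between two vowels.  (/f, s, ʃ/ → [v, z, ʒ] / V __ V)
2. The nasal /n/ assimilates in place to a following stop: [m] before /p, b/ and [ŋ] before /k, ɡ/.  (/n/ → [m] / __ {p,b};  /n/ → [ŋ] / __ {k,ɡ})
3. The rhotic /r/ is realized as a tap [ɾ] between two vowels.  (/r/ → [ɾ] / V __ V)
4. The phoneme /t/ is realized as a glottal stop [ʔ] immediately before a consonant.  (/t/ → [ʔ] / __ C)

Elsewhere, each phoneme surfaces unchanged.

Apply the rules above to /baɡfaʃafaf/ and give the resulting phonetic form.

[baɡfaʒavaf]

/b/ (word-initial) is unaffected → [b].
/a/ stays [a].
/ɡ/ (between /a/ and /f/) is unaffected → [ɡ].
/f/ (between /ɡ/ and /a/) fails the environment for rule 1, so it stays [f].
/a/ (between /f/ and /ʃ/) is unaffected → [a].
Rule 1 applies to /ʃ/ (between /a/ and /a/: between two vowels) → [ʒ].
/a/ — not in any rule's target class → [a].
/f/ — between /a/ and /a/, between two vowels — surfaces as [v] (rule 1).
/a/ stays [a].
/f/ — word-final; rule 1 does not apply here → [f].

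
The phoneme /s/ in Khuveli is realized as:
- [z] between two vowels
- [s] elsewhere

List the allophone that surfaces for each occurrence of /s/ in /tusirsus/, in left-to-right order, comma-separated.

[z], [s], [s]

Occurrence 1 (position 3): between two vowels → [z].
Occurrence 2 (position 6): no conditioning environment matches → elsewhere allophone [s].
Occurrence 3 (position 8): no conditioning environment matches → elsewhere allophone [s].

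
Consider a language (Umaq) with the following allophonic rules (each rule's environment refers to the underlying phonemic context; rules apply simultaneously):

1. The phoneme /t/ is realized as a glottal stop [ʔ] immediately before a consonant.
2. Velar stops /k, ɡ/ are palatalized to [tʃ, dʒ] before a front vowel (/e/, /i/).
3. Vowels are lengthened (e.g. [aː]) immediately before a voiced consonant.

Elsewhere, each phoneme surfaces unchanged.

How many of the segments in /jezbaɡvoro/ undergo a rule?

3

Segments that undergo a rule: /e/ → [eː] (rule 3); /a/ → [aː] (rule 3); /o/ → [oː] (rule 3).
All other segments surface unchanged.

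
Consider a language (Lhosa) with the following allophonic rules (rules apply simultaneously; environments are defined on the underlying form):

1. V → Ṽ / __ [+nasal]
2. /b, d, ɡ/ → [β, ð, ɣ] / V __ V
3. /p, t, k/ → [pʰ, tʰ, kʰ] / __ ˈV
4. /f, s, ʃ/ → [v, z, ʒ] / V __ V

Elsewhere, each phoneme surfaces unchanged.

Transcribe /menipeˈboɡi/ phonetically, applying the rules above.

[mẽnipeˈβoɣi]

Rule 1 applies to /e/ (between /m/ and /n/: before a nasal consonant) → [ẽ].
/i/ — between /n/ and /p/; rule 1 does not apply here → [i].
/p/ (between /i/ and /e/) fails the environment for rule 3, so it stays [p].
/e/ (between /p/ and /b/): rule 1 targets it, but not before a nasal consonant → unchanged [e].
/b/ (between /e/ and /o/): between two vowels, so rule 2 applies → [β].
/o/ (between /b/ and /ɡ/): rule 1 targets it, but not before a nasal consonant → unchanged [o].
/ɡ/ — between /o/ and /i/, between two vowels — surfaces as [ɣ] (rule 2).
/i/ (word-final): rule 1 targets it, but not before a nasal consonant → unchanged [i].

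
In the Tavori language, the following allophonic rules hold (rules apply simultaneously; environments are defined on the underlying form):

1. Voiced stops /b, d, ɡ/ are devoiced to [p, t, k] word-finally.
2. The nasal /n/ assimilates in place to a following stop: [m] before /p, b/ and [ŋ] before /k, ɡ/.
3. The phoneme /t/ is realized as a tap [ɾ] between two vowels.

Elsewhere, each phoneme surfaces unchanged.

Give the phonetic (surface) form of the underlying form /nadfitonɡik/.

/n/ (word-initial) is in the target of rule 2 but the environment (before a labial or velar stop) is not met → [n].
/a/ — not in any rule's target class → [a].
/d/ (between /a/ and /f/) fails the environment for rule 1, so it stays [d].
/f/ — not in any rule's target class → [f].
/i/ stays [i].
Rule 3 applies to /t/ (between /i/ and /o/: between two vowels) → [ɾ].
/o/ stays [o].
/n/ — between /o/ and /ɡ/, before a labial or velar stop — surfaces as [ŋ] (rule 2).
/ɡ/ (between /n/ and /i/) is in the target of rule 1 but the environment (word-finally) is not met → [ɡ].
/i/ — not in any rule's target class → [i].
/k/ stays [k].

[nadfiɾoŋɡik]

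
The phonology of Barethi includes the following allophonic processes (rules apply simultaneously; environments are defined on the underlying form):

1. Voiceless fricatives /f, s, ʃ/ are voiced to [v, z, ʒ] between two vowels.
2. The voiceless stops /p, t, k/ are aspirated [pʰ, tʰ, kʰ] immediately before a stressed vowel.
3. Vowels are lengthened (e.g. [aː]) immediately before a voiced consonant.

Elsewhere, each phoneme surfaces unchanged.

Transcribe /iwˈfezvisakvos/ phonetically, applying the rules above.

/i/ meets the environment for rule 3 (before a voiced consonant) → [iː].
/w/ (between /i/ and /f/) is unaffected → [w].
/f/ (between /w/ and /e/) fails the environment for rule 1, so it stays [f].
/e/ meets the environment for rule 3 (before a voiced consonant) → [eː].
/z/ — not in any rule's target class → [z].
/v/ (between /z/ and /i/) is unaffected → [v].
/i/ — between /v/ and /s/; rule 3 does not apply here → [i].
/s/ (between /i/ and /a/) occurs between two vowels → [z] by rule 1.
/a/ — between /s/ and /k/; rule 3 does not apply here → [a].
/k/ — between /a/ and /v/; rule 2 does not apply here → [k].
/v/ — not in any rule's target class → [v].
/o/ (between /v/ and /s/) fails the environment for rule 3, so it stays [o].
/s/ (word-final) fails the environment for rule 1, so it stays [s].

[iːwˈfeːzvizakvos]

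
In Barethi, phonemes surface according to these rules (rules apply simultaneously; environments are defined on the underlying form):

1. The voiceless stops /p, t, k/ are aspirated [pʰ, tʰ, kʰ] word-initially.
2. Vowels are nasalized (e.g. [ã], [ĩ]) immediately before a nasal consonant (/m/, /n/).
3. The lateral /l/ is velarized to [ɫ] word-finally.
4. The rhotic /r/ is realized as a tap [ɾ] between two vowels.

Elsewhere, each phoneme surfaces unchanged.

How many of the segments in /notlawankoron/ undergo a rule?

3

Segments that undergo a rule: /a/ → [ã] (rule 2); /r/ → [ɾ] (rule 4); /o/ → [õ] (rule 2).
All other segments surface unchanged.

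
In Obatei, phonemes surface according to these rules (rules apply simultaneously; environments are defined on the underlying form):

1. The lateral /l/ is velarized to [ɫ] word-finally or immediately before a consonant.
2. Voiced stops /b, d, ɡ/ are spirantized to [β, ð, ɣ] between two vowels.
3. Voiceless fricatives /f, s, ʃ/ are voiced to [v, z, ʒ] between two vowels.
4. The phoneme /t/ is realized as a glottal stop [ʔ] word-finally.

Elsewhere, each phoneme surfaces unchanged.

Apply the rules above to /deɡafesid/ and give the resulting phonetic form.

[deɣavezid]

/d/ (word-initial) fails the environment for rule 2, so it stays [d].
Rule 2 applies to /ɡ/ (between /e/ and /a/: between two vowels) → [ɣ].
/f/ meets the environment for rule 3 (between two vowels) → [v].
/s/ (between /e/ and /i/) occurs between two vowels → [z] by rule 3.
/d/ — word-final; rule 2 does not apply here → [d].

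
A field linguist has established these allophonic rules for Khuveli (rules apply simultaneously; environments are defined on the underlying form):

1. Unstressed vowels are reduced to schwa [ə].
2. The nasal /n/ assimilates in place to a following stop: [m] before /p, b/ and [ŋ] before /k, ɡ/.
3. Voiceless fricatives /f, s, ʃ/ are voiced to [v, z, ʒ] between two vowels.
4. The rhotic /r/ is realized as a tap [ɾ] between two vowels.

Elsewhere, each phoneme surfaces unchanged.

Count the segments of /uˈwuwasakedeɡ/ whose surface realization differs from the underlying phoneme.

6

Segments that undergo a rule: /u/ → [ə] (rule 1); /a/ → [ə] (rule 1); /s/ → [z] (rule 3); /a/ → [ə] (rule 1); /e/ → [ə] (rule 1); /e/ → [ə] (rule 1).
All other segments surface unchanged.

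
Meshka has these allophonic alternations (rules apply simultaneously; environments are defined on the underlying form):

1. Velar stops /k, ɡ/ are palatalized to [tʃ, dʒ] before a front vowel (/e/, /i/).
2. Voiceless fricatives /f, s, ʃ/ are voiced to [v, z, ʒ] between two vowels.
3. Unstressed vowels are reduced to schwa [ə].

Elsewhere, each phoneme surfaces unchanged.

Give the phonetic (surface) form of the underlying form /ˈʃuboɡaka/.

/ʃ/ — word-initial; rule 2 does not apply here → [ʃ].
/u/ (between /ʃ/ and /b/): rule 3 targets it, but not in an unstressed syllable → unchanged [u].
/o/ — between /b/ and /ɡ/, in an unstressed syllable — surfaces as [ə] (rule 3).
/ɡ/ (between /o/ and /a/) fails the environment for rule 1, so it stays [ɡ].
/a/ — between /ɡ/ and /k/, in an unstressed syllable — surfaces as [ə] (rule 3).
/k/ (between /a/ and /a/): rule 1 targets it, but not before a front vowel → unchanged [k].
Rule 3 applies to /a/ (word-final: in an unstressed syllable) → [ə].

[ˈʃubəɡəkə]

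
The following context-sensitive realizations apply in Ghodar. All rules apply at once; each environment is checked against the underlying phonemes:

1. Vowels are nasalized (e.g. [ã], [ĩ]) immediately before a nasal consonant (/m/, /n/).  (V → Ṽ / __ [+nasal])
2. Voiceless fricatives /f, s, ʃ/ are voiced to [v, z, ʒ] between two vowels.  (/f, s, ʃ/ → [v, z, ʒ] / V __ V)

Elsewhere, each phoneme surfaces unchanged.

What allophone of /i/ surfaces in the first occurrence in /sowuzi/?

[i]

/i/ (word-final) fails the environment for rule 1, so it stays [i].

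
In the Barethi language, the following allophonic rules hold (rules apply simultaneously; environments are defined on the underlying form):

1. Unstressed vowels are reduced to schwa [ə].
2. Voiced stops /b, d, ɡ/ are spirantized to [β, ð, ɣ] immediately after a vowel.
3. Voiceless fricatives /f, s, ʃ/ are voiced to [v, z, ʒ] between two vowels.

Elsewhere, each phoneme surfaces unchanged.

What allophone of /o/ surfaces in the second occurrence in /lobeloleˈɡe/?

/o/ meets the environment for rule 1 (in an unstressed syllable) → [ə].

[ə]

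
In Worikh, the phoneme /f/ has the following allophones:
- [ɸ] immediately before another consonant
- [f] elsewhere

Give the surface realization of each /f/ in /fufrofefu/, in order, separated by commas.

Occurrence 1 (position 1): no conditioning environment matches → elsewhere allophone [f].
Occurrence 2 (position 3): immediately before another consonant → [ɸ].
Occurrence 3 (position 6): no conditioning environment matches → elsewhere allophone [f].
Occurrence 4 (position 8): no conditioning environment matches → elsewhere allophone [f].

[f], [ɸ], [f], [f]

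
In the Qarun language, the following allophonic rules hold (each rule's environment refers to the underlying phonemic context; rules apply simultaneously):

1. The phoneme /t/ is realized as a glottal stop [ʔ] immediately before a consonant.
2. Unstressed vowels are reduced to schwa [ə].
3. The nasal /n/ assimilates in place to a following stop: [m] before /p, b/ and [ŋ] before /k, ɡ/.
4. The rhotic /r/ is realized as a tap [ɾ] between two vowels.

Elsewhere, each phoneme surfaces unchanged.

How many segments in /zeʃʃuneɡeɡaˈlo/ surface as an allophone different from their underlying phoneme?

5

Segments that undergo a rule: /e/ → [ə] (rule 2); /u/ → [ə] (rule 2); /e/ → [ə] (rule 2); /e/ → [ə] (rule 2); /a/ → [ə] (rule 2).
All other segments surface unchanged.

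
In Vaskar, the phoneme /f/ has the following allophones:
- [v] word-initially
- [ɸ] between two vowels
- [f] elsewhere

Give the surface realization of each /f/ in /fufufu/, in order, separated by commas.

[v], [ɸ], [ɸ]

Occurrence 1 (position 1): word-initially → [v].
Occurrence 2 (position 3): between two vowels → [ɸ].
Occurrence 3 (position 5): between two vowels → [ɸ].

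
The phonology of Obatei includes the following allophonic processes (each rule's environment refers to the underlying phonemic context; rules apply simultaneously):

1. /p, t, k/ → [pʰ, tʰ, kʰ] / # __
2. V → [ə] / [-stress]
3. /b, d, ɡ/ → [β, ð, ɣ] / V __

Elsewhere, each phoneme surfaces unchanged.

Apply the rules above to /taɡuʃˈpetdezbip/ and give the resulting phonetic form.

Rule 1 applies to /t/ (word-initial: word-initially) → [tʰ].
/a/ (between /t/ and /ɡ/) occurs in an unstressed syllable → [ə] by rule 2.
/ɡ/ — between /a/ and /u/, immediately after a vowel — surfaces as [ɣ] (rule 3).
/u/ (between /ɡ/ and /ʃ/) occurs in an unstressed syllable → [ə] by rule 2.
/ʃ/ (between /u/ and /p/): no rule targets it → [ʃ].
/p/ (between /ʃ/ and /e/): rule 1 targets it, but not word-initially → unchanged [p].
/e/ (between /p/ and /t/): rule 2 targets it, but not in an unstressed syllable → unchanged [e].
/t/ — between /e/ and /d/; rule 1 does not apply here → [t].
/d/ (between /t/ and /e/): rule 3 targets it, but not immediately after a vowel → unchanged [d].
Rule 2 applies to /e/ (between /d/ and /z/: in an unstressed syllable) → [ə].
/z/ stays [z].
/b/ (between /z/ and /i/): rule 3 targets it, but not immediately after a vowel → unchanged [b].
/i/ (between /b/ and /p/) occurs in an unstressed syllable → [ə] by rule 2.
/p/ (word-final): rule 1 targets it, but not word-initially → unchanged [p].

[tʰəɣəʃˈpetdəzbəp]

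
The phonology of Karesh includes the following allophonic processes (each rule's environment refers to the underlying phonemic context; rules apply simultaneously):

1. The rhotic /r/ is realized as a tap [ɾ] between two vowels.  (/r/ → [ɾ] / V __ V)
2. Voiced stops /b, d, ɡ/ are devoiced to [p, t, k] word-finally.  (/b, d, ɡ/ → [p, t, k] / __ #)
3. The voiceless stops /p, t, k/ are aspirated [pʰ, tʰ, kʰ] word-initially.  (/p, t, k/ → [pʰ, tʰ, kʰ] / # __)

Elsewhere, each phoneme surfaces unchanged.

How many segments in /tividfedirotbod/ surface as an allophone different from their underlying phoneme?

Segments that undergo a rule: /t/ → [tʰ] (rule 3); /r/ → [ɾ] (rule 1); /d/ → [t] (rule 2).
All other segments surface unchanged.

3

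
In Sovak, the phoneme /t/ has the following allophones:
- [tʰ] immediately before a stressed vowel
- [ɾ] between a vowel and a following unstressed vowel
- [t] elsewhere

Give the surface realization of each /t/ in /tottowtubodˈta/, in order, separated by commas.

[t], [t], [t], [t], [tʰ]

Occurrence 1 (position 1): no conditioning environment matches → elsewhere allophone [t].
Occurrence 2 (position 3): no conditioning environment matches → elsewhere allophone [t].
Occurrence 3 (position 4): no conditioning environment matches → elsewhere allophone [t].
Occurrence 4 (position 7): no conditioning environment matches → elsewhere allophone [t].
Occurrence 5 (position 12): immediately before a stressed vowel → [tʰ].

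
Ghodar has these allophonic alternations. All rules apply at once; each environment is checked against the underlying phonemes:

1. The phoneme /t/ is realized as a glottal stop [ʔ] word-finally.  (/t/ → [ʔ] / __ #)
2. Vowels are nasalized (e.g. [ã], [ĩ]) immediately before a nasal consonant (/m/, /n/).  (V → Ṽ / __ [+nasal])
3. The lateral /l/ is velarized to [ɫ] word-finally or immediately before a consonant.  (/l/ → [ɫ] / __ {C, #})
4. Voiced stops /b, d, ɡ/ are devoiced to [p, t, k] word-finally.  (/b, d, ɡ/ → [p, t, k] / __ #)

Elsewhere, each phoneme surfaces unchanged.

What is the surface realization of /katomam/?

[katõmãm]

/a/ (between /k/ and /t/): rule 2 targets it, but not before a nasal consonant → unchanged [a].
/t/ — between /a/ and /o/; rule 1 does not apply here → [t].
/o/ (between /t/ and /m/) occurs before a nasal consonant → [õ] by rule 2.
/a/ meets the environment for rule 2 (before a nasal consonant) → [ã].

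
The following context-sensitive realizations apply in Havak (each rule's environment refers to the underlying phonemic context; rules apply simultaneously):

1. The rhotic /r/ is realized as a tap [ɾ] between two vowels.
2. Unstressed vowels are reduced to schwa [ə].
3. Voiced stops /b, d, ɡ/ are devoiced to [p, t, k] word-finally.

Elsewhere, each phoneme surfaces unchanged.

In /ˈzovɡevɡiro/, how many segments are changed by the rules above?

4

Segments that undergo a rule: /e/ → [ə] (rule 2); /i/ → [ə] (rule 2); /r/ → [ɾ] (rule 1); /o/ → [ə] (rule 2).
All other segments surface unchanged.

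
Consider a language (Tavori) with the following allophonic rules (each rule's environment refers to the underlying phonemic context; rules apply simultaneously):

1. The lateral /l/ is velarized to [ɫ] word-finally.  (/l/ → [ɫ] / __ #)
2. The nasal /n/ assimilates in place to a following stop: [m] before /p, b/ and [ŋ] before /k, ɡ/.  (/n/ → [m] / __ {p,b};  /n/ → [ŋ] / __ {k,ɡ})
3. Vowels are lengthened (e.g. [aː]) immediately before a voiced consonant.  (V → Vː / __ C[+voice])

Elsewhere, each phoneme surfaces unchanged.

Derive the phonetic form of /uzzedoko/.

[uːzzeːdoko]

/u/ — word-initial, before a voiced consonant — surfaces as [uː] (rule 3).
/z/ stays [z].
/z/ (between /z/ and /e/) is unaffected → [z].
/e/ — between /z/ and /d/, before a voiced consonant — surfaces as [eː] (rule 3).
/d/ — not in any rule's target class → [d].
/o/ — between /d/ and /k/; rule 3 does not apply here → [o].
/k/ (between /o/ and /o/): no rule targets it → [k].
/o/ — word-final; rule 3 does not apply here → [o].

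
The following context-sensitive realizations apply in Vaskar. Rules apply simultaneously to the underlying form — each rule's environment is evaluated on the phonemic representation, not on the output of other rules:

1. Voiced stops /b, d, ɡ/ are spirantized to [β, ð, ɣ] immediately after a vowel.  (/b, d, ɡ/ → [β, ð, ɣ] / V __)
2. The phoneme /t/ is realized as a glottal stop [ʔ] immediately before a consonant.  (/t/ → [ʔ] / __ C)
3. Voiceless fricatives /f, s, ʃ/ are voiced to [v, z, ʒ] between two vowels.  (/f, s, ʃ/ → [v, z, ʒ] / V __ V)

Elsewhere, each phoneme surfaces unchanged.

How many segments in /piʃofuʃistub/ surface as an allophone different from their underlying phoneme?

4

Segments that undergo a rule: /ʃ/ → [ʒ] (rule 3); /f/ → [v] (rule 3); /ʃ/ → [ʒ] (rule 3); /b/ → [β] (rule 1).
All other segments surface unchanged.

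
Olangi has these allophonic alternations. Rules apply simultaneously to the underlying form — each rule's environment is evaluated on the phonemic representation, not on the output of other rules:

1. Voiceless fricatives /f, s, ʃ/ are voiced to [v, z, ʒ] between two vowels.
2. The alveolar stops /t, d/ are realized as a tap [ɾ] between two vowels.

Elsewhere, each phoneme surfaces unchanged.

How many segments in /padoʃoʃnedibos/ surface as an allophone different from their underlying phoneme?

3

Segments that undergo a rule: /d/ → [ɾ] (rule 2); /ʃ/ → [ʒ] (rule 1); /d/ → [ɾ] (rule 2).
All other segments surface unchanged.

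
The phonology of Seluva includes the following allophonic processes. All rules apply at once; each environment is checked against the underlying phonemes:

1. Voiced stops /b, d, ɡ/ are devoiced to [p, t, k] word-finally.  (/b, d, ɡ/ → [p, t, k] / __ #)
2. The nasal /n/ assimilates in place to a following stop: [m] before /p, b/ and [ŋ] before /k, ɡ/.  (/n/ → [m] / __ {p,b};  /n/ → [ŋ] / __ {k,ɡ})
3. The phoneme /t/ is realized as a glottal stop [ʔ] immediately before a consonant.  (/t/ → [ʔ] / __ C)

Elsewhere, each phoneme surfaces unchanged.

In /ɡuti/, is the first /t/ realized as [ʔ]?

No

/t/ (between /u/ and /i/) fails the environment for rule 3, so it stays [t].
The actual realization is [t], not [ʔ].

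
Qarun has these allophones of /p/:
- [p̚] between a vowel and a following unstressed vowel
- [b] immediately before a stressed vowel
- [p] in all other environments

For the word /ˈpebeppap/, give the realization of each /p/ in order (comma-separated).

[b], [p], [p], [p]

Occurrence 1 (position 1): immediately before a stressed vowel → [b].
Occurrence 2 (position 5): no conditioning environment matches → elsewhere allophone [p].
Occurrence 3 (position 6): no conditioning environment matches → elsewhere allophone [p].
Occurrence 4 (position 8): no conditioning environment matches → elsewhere allophone [p].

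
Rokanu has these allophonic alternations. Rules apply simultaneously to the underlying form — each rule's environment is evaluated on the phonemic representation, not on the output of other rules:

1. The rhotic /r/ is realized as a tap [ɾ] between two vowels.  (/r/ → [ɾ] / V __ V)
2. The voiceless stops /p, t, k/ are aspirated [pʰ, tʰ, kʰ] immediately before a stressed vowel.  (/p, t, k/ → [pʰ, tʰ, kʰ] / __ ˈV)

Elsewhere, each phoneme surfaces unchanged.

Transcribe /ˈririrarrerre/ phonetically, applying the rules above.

[ˈriɾiɾarrerre]

/r/ (word-initial) fails the environment for rule 1, so it stays [r].
/i/ stays [i].
/r/ meets the environment for rule 1 (between two vowels) → [ɾ].
/i/ (between /r/ and /r/): no rule targets it → [i].
/r/ (between /i/ and /a/): between two vowels, so rule 1 applies → [ɾ].
/a/ (between /r/ and /r/) is unaffected → [a].
/r/ (between /a/ and /r/): rule 1 targets it, but not between two vowels → unchanged [r].
/r/ (between /r/ and /e/) fails the environment for rule 1, so it stays [r].
/e/ (between /r/ and /r/) is unaffected → [e].
/r/ — between /e/ and /r/; rule 1 does not apply here → [r].
/r/ (between /r/ and /e/): rule 1 targets it, but not between two vowels → unchanged [r].
/e/ (word-final) is unaffected → [e].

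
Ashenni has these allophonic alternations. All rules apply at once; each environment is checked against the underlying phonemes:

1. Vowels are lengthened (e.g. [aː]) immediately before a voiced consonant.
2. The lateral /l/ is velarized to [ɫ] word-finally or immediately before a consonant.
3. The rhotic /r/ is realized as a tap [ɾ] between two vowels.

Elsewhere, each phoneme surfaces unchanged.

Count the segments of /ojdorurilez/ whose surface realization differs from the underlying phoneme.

Segments that undergo a rule: /o/ → [oː] (rule 1); /o/ → [oː] (rule 1); /r/ → [ɾ] (rule 3); /u/ → [uː] (rule 1); /r/ → [ɾ] (rule 3); /i/ → [iː] (rule 1); /e/ → [eː] (rule 1).
All other segments surface unchanged.

7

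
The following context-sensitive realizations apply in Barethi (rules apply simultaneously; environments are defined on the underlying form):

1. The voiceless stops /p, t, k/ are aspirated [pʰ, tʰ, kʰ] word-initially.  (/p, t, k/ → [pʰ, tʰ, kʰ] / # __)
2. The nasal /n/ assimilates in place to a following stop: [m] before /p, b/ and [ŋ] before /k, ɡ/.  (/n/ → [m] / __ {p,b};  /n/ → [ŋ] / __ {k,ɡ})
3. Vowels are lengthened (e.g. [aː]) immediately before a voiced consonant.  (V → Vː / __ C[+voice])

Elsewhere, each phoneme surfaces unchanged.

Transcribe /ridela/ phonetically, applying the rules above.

[riːdeːla]

/r/ (word-initial): no rule targets it → [r].
/i/ (between /r/ and /d/): before a voiced consonant, so rule 3 applies → [iː].
/d/ stays [d].
/e/ (between /d/ and /l/) occurs before a voiced consonant → [eː] by rule 3.
/l/ stays [l].
/a/ (word-final) is in the target of rule 3 but the environment (before a voiced consonant) is not met → [a].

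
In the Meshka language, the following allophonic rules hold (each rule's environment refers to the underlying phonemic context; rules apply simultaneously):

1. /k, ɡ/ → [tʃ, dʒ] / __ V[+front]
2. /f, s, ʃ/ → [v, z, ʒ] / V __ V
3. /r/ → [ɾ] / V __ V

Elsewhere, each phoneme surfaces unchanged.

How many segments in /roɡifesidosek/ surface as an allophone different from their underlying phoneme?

4

Segments that undergo a rule: /ɡ/ → [dʒ] (rule 1); /f/ → [v] (rule 2); /s/ → [z] (rule 2); /s/ → [z] (rule 2).
All other segments surface unchanged.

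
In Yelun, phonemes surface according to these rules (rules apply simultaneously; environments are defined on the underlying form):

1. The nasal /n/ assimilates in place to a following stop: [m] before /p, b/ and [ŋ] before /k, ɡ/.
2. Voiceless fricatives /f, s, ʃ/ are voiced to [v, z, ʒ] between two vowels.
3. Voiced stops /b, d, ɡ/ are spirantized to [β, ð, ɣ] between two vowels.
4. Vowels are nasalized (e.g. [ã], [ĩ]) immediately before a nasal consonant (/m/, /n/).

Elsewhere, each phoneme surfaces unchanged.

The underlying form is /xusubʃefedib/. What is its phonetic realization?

/x/ — not in any rule's target class → [x].
/u/ (between /x/ and /s/): rule 4 targets it, but not before a nasal consonant → unchanged [u].
/s/ — between /u/ and /u/, between two vowels — surfaces as [z] (rule 2).
/u/ — between /s/ and /b/; rule 4 does not apply here → [u].
/b/ (between /u/ and /ʃ/): rule 3 targets it, but not between two vowels → unchanged [b].
/ʃ/ — between /b/ and /e/; rule 2 does not apply here → [ʃ].
/e/ (between /ʃ/ and /f/): rule 4 targets it, but not before a nasal consonant → unchanged [e].
/f/ meets the environment for rule 2 (between two vowels) → [v].
/e/ (between /f/ and /d/) fails the environment for rule 4, so it stays [e].
/d/ (between /e/ and /i/) occurs between two vowels → [ð] by rule 3.
/i/ (between /d/ and /b/): rule 4 targets it, but not before a nasal consonant → unchanged [i].
/b/ (word-final): rule 3 targets it, but not between two vowels → unchanged [b].

[xuzubʃeveðib]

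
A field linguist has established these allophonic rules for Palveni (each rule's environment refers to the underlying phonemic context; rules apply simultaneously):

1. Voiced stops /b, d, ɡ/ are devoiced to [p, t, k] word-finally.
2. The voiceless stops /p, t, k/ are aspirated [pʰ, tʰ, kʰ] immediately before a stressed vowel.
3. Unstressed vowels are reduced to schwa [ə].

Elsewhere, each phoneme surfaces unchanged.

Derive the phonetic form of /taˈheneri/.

[təˈhenərə]

/t/ (word-initial) is in the target of rule 2 but the environment (immediately before a stressed vowel) is not met → [t].
/a/ (between /t/ and /h/): in an unstressed syllable, so rule 3 applies → [ə].
/e/ (between /h/ and /n/) fails the environment for rule 3, so it stays [e].
Rule 3 applies to /e/ (between /n/ and /r/: in an unstressed syllable) → [ə].
/i/ meets the environment for rule 3 (in an unstressed syllable) → [ə].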